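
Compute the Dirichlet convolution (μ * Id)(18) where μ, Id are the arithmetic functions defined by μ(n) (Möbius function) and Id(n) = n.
(μ * Id)(18) = 6

Divisors of 18: [1, 2, 3, 6, 9, 18]. For each d | 18:
  d = 1: μ(1) · Id(18/1) = 1 · 18 = 18
  d = 2: μ(2) · Id(18/2) = -1 · 9 = -9
  d = 3: μ(3) · Id(18/3) = -1 · 6 = -6
  d = 6: μ(6) · Id(18/6) = 1 · 3 = 3
  d = 9: μ(9) · Id(18/9) = 0 · 2 = 0
  d = 18: μ(18) · Id(18/18) = 0 · 1 = 0
Summing: (μ * Id)(18) = 18 + -9 + -6 + 3 + 0 + 0 = 6.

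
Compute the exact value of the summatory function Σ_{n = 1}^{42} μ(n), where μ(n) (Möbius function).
Σ_{n ≤ 42} μ(n) = -2

Compute μ(n) for each 1 ≤ n ≤ 42: μ(1) = 1, μ(2) = -1, μ(3) = -1, μ(4) = 0, μ(5) = -1, μ(6) = 1, μ(7) = -1, μ(8) = 0, μ(9) = 0, μ(10) = 1, μ(11) = -1, μ(12) = 0, μ(13) = -1, μ(14) = 1, μ(15) = 1, μ(16) = 0, μ(17) = -1, μ(18) = 0, μ(19) = -1, μ(20) = 0, μ(21) = 1, μ(22) = 1, μ(23) = -1, μ(24) = 0, μ(25) = 0, μ(26) = 1, μ(27) = 0, μ(28) = 0, μ(29) = -1, μ(30) = -1, μ(31) = -1, μ(32) = 0, μ(33) = 1, μ(34) = 1, μ(35) = 1, μ(36) = 0, μ(37) = -1, μ(38) = 1, μ(39) = 1, μ(40) = 0, μ(41) = -1, μ(42) = -1. Summing all 42 values: -2. (Mertens function M(x) = Σ_{n ≤ x} μ(n); on average M(x) should be small (PNT ⟺ M(x) = o(x)).)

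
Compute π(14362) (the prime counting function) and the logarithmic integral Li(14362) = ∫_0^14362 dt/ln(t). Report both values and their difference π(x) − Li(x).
π(14362) = 1683;  Li(14362) ≈ 1710.13;  π(x) − Li(x) ≈ -27.13.

Direct count of primes ≤ 14362 gives π(14362) = 1683. Numerical evaluation of the logarithmic integral gives Li(14362) ≈ 1710.13. The difference π(x) − Li(x) ≈ -27.13 is typically negative for small/moderate x (Li(x) overestimates), though Littlewood's theorem shows this sign changes infinitely often.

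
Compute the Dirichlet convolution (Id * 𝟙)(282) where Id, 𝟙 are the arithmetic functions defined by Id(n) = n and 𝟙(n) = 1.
(Id * 𝟙)(282) = 576

Divisors of 282: [1, 2, 3, 6, 47, 94, 141, 282]. For each d | 282:
  d = 1: Id(1) · 𝟙(282/1) = 1 · 1 = 1
  d = 2: Id(2) · 𝟙(282/2) = 2 · 1 = 2
  d = 3: Id(3) · 𝟙(282/3) = 3 · 1 = 3
  d = 6: Id(6) · 𝟙(282/6) = 6 · 1 = 6
  d = 47: Id(47) · 𝟙(282/47) = 47 · 1 = 47
  d = 94: Id(94) · 𝟙(282/94) = 94 · 1 = 94
  d = 141: Id(141) · 𝟙(282/141) = 141 · 1 = 141
  d = 282: Id(282) · 𝟙(282/282) = 282 · 1 = 282
Summing: (Id * 𝟙)(282) = 1 + 2 + 3 + 6 + 47 + 94 + 141 + 282 = 576.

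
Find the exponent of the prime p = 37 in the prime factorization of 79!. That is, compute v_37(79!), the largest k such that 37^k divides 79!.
v_37(79!) = 2

Legendre's formula: v_p(n!) = Σ_{k ≥ 1} ⌊n / p^k⌋. For p = 37, n = 79, the terms are:
  ⌊79/37^1⌋ = ⌊79/37⌋ = 2
(the next term ⌊79/37^2⌋ = 0, terminating the sum). Summing: v_37(79!) = 2 = 2.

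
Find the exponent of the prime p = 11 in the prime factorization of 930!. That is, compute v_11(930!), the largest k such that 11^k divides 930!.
v_11(930!) = 91

Legendre's formula: v_p(n!) = Σ_{k ≥ 1} ⌊n / p^k⌋. For p = 11, n = 930, the terms are:
  ⌊930/11^1⌋ = ⌊930/11⌋ = 84
  ⌊930/11^2⌋ = ⌊930/121⌋ = 7
(the next term ⌊930/11^3⌋ = 0, terminating the sum). Summing: v_11(930!) = 84 + 7 = 91.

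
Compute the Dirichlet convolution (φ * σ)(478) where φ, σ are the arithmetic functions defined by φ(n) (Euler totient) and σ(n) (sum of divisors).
(φ * σ)(478) = 1912

Divisors of 478: [1, 2, 239, 478]. For each d | 478:
  d = 1: φ(1) · σ(478/1) = 1 · 720 = 720
  d = 2: φ(2) · σ(478/2) = 1 · 240 = 240
  d = 239: φ(239) · σ(478/239) = 238 · 3 = 714
  d = 478: φ(478) · σ(478/478) = 238 · 1 = 238
Summing: (φ * σ)(478) = 720 + 240 + 714 + 238 = 1912.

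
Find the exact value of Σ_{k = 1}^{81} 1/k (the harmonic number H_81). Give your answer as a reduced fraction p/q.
H_81 = 44031838385838021258243173365847173/8845597978580177157715301537899200

Direct summation: H_81 = 1 + 1/2 + ... + 1/81. The least common denominator is lcm(1, ..., 81) = 97301577764381948734868316916891200; over this denominator the numerator is 97301577764381948734868316916891200 + 48650788882190974367434158458445600 + 32433859254793982911622772305630400 + 24325394441095487183717079229222800 + 19460315552876389746973663383378240 + 16216929627396991455811386152815200 + 13900225394911706962124045273841600 + 12162697220547743591858539614611400 + 10811286418264660970540924101876800 + 9730157776438194873486831691689120 + 8845597978580177157715301537899200 + 8108464813698495727905693076407600 + 7484736751106303748836024378222400 + 6950112697455853481062022636920800 + 6486771850958796582324554461126080 + 6081348610273871795929269807305700 + 5723622221434232278521665700993600 + 5405643209132330485270462050938400 + 5121135671809576249203595627204800 + 4865078888219097436743415845844560 + 4633408464970568987374681757947200 + 4422798989290088578857650768949600 + 4230503381060084727602970300734400 + 4054232406849247863952846538203800 + 3892063110575277949394732676675648 + 3742368375553151874418012189111200 + 3603762139421553656846974700625600 + 3475056348727926740531011318460400 + 3355226819461446508098907479892800 + 3243385925479398291162277230563040 + 3138760573044578991447365061835200 + 3040674305136935897964634903652850 + 2948532659526725719238433845966400 + 2861811110717116139260832850496800 + 2780045078982341392424809054768320 + 2702821604566165242635231025469200 + 2629772372010322938780224781537600 + 2560567835904788124601797813602400 + 2494912250368767916278674792740800 + 2432539444109548718371707922922280 + 2373209213765413383777276022363200 + 2316704232485284493687340878973600 + 2262827389869347644996937602718400 + 2211399494645044289428825384474800 + 2162257283652932194108184820375360 + 2115251690530042363801485150367200 + 2070246335412381887975921636529600 + 2027116203424623931976423269101900 + 1985746484987386708874863610548800 + 1946031555287638974697366338337824 + 1907874073811410759507221900331200 + 1871184187776575937209006094555600 + 1835878825743055636506949375790400 + 1801881069710776828423487350312800 + 1769119595716035431543060307579840 + 1737528174363963370265505659230200 + 1707045223936525416401198542401600 + 1677613409730723254049453739946400 + 1649179284142066927709632490116800 + 1621692962739699145581138615281520 + 1595107832202982766145382244539200 + 1569380286522289495723682530917600 + 1544469488323522995791560585982400 + 1520337152568467948982317451826425 + 1496947350221260749767204875644480 + 1474266329763362859619216922983200 + 1452262354692267891565198759953600 + 1430905555358558069630416425248400 + 1410167793686694909200990100244800 + 1390022539491170696212404527384160 + 1370444757244816179364342491787200 + 1351410802283082621317615512734600 + 1332898325539478749792716670094400 + 1314886186005161469390112390768800 + 1297354370191759316464910892225216 + 1280283917952394062300898906801200 + 1263656854082882451102185933985600 + 1247456125184383958139337396370400 + 1231665541321290490314788821732800 + 1216269722054774359185853961461140 + 1201254046473851218948991566875200 = 484350222244218233840674907024318903, so H_81 = 484350222244218233840674907024318903/97301577764381948734868316916891200; reducing by gcd(484350222244218233840674907024318903, 97301577764381948734868316916891200) = 11 gives 44031838385838021258243173365847173/8845597978580177157715301537899200 ≈ 4.97782. (The PNT-adjacent estimate ln(81) + γ ≈ 4.97166 matches within O(1/n).)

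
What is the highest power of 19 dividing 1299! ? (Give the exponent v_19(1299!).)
v_19(1299!) = 71

Legendre's formula: v_p(n!) = Σ_{k ≥ 1} ⌊n / p^k⌋. For p = 19, n = 1299, the terms are:
  ⌊1299/19^1⌋ = ⌊1299/19⌋ = 68
  ⌊1299/19^2⌋ = ⌊1299/361⌋ = 3
(the next term ⌊1299/19^3⌋ = 0, terminating the sum). Summing: v_19(1299!) = 68 + 3 = 71.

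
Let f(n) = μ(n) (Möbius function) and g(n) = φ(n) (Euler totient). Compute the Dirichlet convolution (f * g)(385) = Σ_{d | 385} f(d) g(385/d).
(μ * φ)(385) = 135

Divisors of 385: [1, 5, 7, 11, 35, 55, 77, 385]. For each d | 385:
  d = 1: μ(1) · φ(385/1) = 1 · 240 = 240
  d = 5: μ(5) · φ(385/5) = -1 · 60 = -60
  d = 7: μ(7) · φ(385/7) = -1 · 40 = -40
  d = 11: μ(11) · φ(385/11) = -1 · 24 = -24
  d = 35: μ(35) · φ(385/35) = 1 · 10 = 10
  d = 55: μ(55) · φ(385/55) = 1 · 6 = 6
  d = 77: μ(77) · φ(385/77) = 1 · 4 = 4
  d = 385: μ(385) · φ(385/385) = -1 · 1 = -1
Summing: (μ * φ)(385) = 240 + -60 + -40 + -24 + 10 + 6 + 4 + -1 = 135.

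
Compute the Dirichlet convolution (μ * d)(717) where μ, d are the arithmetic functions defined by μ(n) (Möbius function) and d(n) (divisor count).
(μ * d)(717) = 1

Divisors of 717: [1, 3, 239, 717]. For each d | 717:
  d = 1: μ(1) · d(717/1) = 1 · 4 = 4
  d = 3: μ(3) · d(717/3) = -1 · 2 = -2
  d = 239: μ(239) · d(717/239) = -1 · 2 = -2
  d = 717: μ(717) · d(717/717) = 1 · 1 = 1
Summing: (μ * d)(717) = 4 + -2 + -2 + 1 = 1.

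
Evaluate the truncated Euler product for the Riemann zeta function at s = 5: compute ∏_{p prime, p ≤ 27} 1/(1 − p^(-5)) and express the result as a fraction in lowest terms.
∏ = 582482264223124461788463317320875/561738592476112179351889397970176

The primes p ≤ 27 are [2, 3, 5, 7, 11, 13, 17, 19, 23]. For each prime, (1 − 1/p^5)^(-1) = p^5 / (p^5 − 1). The product is (1 − 1/2^5)^(-1), (1 − 1/3^5)^(-1), (1 − 1/5^5)^(-1), (1 − 1/7^5)^(-1), (1 − 1/11^5)^(-1), (1 − 1/13^5)^(-1), (1 − 1/17^5)^(-1), (1 − 1/19^5)^(-1), (1 − 1/23^5)^(-1) = ∏ p^5 / (p^5 − 1) = 582482264223124461788463317320875/561738592476112179351889397970176.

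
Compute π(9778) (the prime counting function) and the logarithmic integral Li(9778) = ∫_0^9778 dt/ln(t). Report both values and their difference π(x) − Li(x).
π(9778) = 1205;  Li(9778) ≈ 1222.00;  π(x) − Li(x) ≈ -17.00.

Direct count of primes ≤ 9778 gives π(9778) = 1205. Numerical evaluation of the logarithmic integral gives Li(9778) ≈ 1222.00. The difference π(x) − Li(x) ≈ -17.00 is typically negative for small/moderate x (Li(x) overestimates), though Littlewood's theorem shows this sign changes infinitely often.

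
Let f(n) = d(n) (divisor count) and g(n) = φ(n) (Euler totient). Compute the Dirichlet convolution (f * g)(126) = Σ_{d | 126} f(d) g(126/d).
(d * φ)(126) = 312

Divisors of 126: [1, 2, 3, 6, 7, 9, 14, 18, 21, 42, 63, 126]. For each d | 126:
  d = 1: d(1) · φ(126/1) = 1 · 36 = 36
  d = 2: d(2) · φ(126/2) = 2 · 36 = 72
  d = 3: d(3) · φ(126/3) = 2 · 12 = 24
  d = 6: d(6) · φ(126/6) = 4 · 12 = 48
  d = 7: d(7) · φ(126/7) = 2 · 6 = 12
  d = 9: d(9) · φ(126/9) = 3 · 6 = 18
  d = 14: d(14) · φ(126/14) = 4 · 6 = 24
  d = 18: d(18) · φ(126/18) = 6 · 6 = 36
  d = 21: d(21) · φ(126/21) = 4 · 2 = 8
  d = 42: d(42) · φ(126/42) = 8 · 2 = 16
  d = 63: d(63) · φ(126/63) = 6 · 1 = 6
  d = 126: d(126) · φ(126/126) = 12 · 1 = 12
Summing: (d * φ)(126) = 36 + 72 + 24 + 48 + 12 + 18 + 24 + 36 + 8 + 16 + 6 + 12 = 312.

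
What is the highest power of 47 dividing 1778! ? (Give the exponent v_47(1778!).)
v_47(1778!) = 37

Legendre's formula: v_p(n!) = Σ_{k ≥ 1} ⌊n / p^k⌋. For p = 47, n = 1778, the terms are:
  ⌊1778/47^1⌋ = ⌊1778/47⌋ = 37
(the next term ⌊1778/47^2⌋ = 0, terminating the sum). Summing: v_47(1778!) = 37 = 37.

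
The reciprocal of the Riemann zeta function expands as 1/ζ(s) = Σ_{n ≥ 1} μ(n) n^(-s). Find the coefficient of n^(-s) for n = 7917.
μ(7917) = 1

Factor n = 7917 = 3 · 7 · 13 · 29. μ(n) = 0 if any exponent ≥ 2 (not squarefree); otherwise μ(n) = (−1)^{ω(n)} where ω(n) is the number of distinct prime factors. Applying: μ(7917) = 1.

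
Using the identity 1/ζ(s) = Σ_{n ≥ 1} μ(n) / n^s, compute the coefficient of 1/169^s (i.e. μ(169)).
μ(169) = 0

Factor n = 169 = 13^2. μ(n) = 0 if any exponent ≥ 2 (not squarefree); otherwise μ(n) = (−1)^{ω(n)} where ω(n) is the number of distinct prime factors. Applying: μ(169) = 0.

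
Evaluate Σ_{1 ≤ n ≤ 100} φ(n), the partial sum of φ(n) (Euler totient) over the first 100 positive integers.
Σ_{n ≤ 100} φ(n) = 3044

Compute φ(n) for each 1 ≤ n ≤ 100: φ(1) = 1, φ(2) = 1, φ(3) = 2, φ(4) = 2, φ(5) = 4, φ(6) = 2, φ(7) = 6, φ(8) = 4, φ(9) = 6, φ(10) = 4, φ(11) = 10, φ(12) = 4, φ(13) = 12, φ(14) = 6, φ(15) = 8, φ(16) = 8, φ(17) = 16, φ(18) = 6, φ(19) = 18, φ(20) = 8, φ(21) = 12, φ(22) = 10, φ(23) = 22, φ(24) = 8, φ(25) = 20, φ(26) = 12, φ(27) = 18, φ(28) = 12, φ(29) = 28, φ(30) = 8, φ(31) = 30, φ(32) = 16, φ(33) = 20, φ(34) = 16, φ(35) = 24, φ(36) = 12, φ(37) = 36, φ(38) = 18, φ(39) = 24, φ(40) = 16, φ(41) = 40, φ(42) = 12, φ(43) = 42, φ(44) = 20, φ(45) = 24, φ(46) = 22, φ(47) = 46, φ(48) = 16, φ(49) = 42, φ(50) = 20, φ(51) = 32, φ(52) = 24, φ(53) = 52, φ(54) = 18, φ(55) = 40, φ(56) = 24, φ(57) = 36, φ(58) = 28, φ(59) = 58, φ(60) = 16, φ(61) = 60, φ(62) = 30, φ(63) = 36, φ(64) = 32, φ(65) = 48, φ(66) = 20, φ(67) = 66, φ(68) = 32, φ(69) = 44, φ(70) = 24, φ(71) = 70, φ(72) = 24, φ(73) = 72, φ(74) = 36, φ(75) = 40, φ(76) = 36, φ(77) = 60, φ(78) = 24, φ(79) = 78, φ(80) = 32, φ(81) = 54, φ(82) = 40, φ(83) = 82, φ(84) = 24, φ(85) = 64, φ(86) = 42, φ(87) = 56, φ(88) = 40, φ(89) = 88, φ(90) = 24, φ(91) = 72, φ(92) = 44, φ(93) = 60, φ(94) = 46, φ(95) = 72, φ(96) = 32, φ(97) = 96, φ(98) = 42, φ(99) = 60, φ(100) = 40. Summing all 100 values: 3044. (Average order: Σ_{n ≤ x} φ(n) ~ (3/π²) x². For x = 100, (3/π²)·100² ≈ 3039.64.)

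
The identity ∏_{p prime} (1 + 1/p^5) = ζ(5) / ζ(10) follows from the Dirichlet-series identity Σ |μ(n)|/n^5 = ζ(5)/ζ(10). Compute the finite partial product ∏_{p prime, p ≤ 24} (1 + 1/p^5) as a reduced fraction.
∏ = 2612085852729079932096672771072/2521568243390149185231442932125

The primes p ≤ 24 are [2, 3, 5, 7, 11, 13, 17, 19, 23]. For each, (1 + 1/p^5) = (p^5 + 1)/p^5. Multiplying these fractions over p ∈ [2, 3, 5, 7, 11, 13, 17, 19, 23] gives 2612085852729079932096672771072/2521568243390149185231442932125. (In the limit P → ∞ this tends to ζ(5)/ζ(10).)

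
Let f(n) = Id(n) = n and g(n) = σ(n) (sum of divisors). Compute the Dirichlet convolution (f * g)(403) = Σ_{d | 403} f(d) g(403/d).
(Id * σ)(403) = 1701

Divisors of 403: [1, 13, 31, 403]. For each d | 403:
  d = 1: Id(1) · σ(403/1) = 1 · 448 = 448
  d = 13: Id(13) · σ(403/13) = 13 · 32 = 416
  d = 31: Id(31) · σ(403/31) = 31 · 14 = 434
  d = 403: Id(403) · σ(403/403) = 403 · 1 = 403
Summing: (Id * σ)(403) = 448 + 416 + 434 + 403 = 1701.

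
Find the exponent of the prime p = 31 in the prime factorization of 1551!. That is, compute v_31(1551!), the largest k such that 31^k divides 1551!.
v_31(1551!) = 51

Legendre's formula: v_p(n!) = Σ_{k ≥ 1} ⌊n / p^k⌋. For p = 31, n = 1551, the terms are:
  ⌊1551/31^1⌋ = ⌊1551/31⌋ = 50
  ⌊1551/31^2⌋ = ⌊1551/961⌋ = 1
(the next term ⌊1551/31^3⌋ = 0, terminating the sum). Summing: v_31(1551!) = 50 + 1 = 51.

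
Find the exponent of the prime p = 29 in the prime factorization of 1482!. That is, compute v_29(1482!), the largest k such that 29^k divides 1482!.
v_29(1482!) = 52

Legendre's formula: v_p(n!) = Σ_{k ≥ 1} ⌊n / p^k⌋. For p = 29, n = 1482, the terms are:
  ⌊1482/29^1⌋ = ⌊1482/29⌋ = 51
  ⌊1482/29^2⌋ = ⌊1482/841⌋ = 1
(the next term ⌊1482/29^3⌋ = 0, terminating the sum). Summing: v_29(1482!) = 51 + 1 = 52.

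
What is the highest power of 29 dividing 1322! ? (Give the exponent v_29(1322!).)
v_29(1322!) = 46

Legendre's formula: v_p(n!) = Σ_{k ≥ 1} ⌊n / p^k⌋. For p = 29, n = 1322, the terms are:
  ⌊1322/29^1⌋ = ⌊1322/29⌋ = 45
  ⌊1322/29^2⌋ = ⌊1322/841⌋ = 1
(the next term ⌊1322/29^3⌋ = 0, terminating the sum). Summing: v_29(1322!) = 45 + 1 = 46.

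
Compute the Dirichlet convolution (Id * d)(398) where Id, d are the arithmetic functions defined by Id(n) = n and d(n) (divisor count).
(Id * d)(398) = 804

Divisors of 398: [1, 2, 199, 398]. For each d | 398:
  d = 1: Id(1) · d(398/1) = 1 · 4 = 4
  d = 2: Id(2) · d(398/2) = 2 · 2 = 4
  d = 199: Id(199) · d(398/199) = 199 · 2 = 398
  d = 398: Id(398) · d(398/398) = 398 · 1 = 398
Summing: (Id * d)(398) = 4 + 4 + 398 + 398 = 804.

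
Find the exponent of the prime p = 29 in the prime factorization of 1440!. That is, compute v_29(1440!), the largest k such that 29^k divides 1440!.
v_29(1440!) = 50

Legendre's formula: v_p(n!) = Σ_{k ≥ 1} ⌊n / p^k⌋. For p = 29, n = 1440, the terms are:
  ⌊1440/29^1⌋ = ⌊1440/29⌋ = 49
  ⌊1440/29^2⌋ = ⌊1440/841⌋ = 1
(the next term ⌊1440/29^3⌋ = 0, terminating the sum). Summing: v_29(1440!) = 49 + 1 = 50.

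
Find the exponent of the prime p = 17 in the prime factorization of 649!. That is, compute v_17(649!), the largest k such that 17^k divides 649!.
v_17(649!) = 40

Legendre's formula: v_p(n!) = Σ_{k ≥ 1} ⌊n / p^k⌋. For p = 17, n = 649, the terms are:
  ⌊649/17^1⌋ = ⌊649/17⌋ = 38
  ⌊649/17^2⌋ = ⌊649/289⌋ = 2
(the next term ⌊649/17^3⌋ = 0, terminating the sum). Summing: v_17(649!) = 38 + 2 = 40.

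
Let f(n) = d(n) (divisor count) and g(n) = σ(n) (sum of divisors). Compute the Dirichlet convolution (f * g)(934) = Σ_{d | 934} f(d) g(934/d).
(d * σ)(934) = 2350

Divisors of 934: [1, 2, 467, 934]. For each d | 934:
  d = 1: d(1) · σ(934/1) = 1 · 1404 = 1404
  d = 2: d(2) · σ(934/2) = 2 · 468 = 936
  d = 467: d(467) · σ(934/467) = 2 · 3 = 6
  d = 934: d(934) · σ(934/934) = 4 · 1 = 4
Summing: (d * σ)(934) = 1404 + 936 + 6 + 4 = 2350.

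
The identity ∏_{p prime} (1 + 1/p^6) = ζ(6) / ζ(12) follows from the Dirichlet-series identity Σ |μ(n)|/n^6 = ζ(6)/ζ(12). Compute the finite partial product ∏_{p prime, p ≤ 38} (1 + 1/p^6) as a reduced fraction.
∏ = 1409064908372656074115629844532678533864664016937571914400/1385384845877129271600296064992669038424816672643778985121

The primes p ≤ 38 are [2, 3, 5, 7, 11, 13, 17, 19, 23, 29, 31, 37]. For each, (1 + 1/p^6) = (p^6 + 1)/p^6. Multiplying these fractions over p ∈ [2, 3, 5, 7, 11, 13, 17, 19, 23, 29, 31, 37] gives 1409064908372656074115629844532678533864664016937571914400/1385384845877129271600296064992669038424816672643778985121. (In the limit P → ∞ this tends to ζ(6)/ζ(12).)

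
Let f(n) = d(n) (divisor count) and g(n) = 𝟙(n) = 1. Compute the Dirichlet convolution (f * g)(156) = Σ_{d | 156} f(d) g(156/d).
(d * 𝟙)(156) = 54

Divisors of 156: [1, 2, 3, 4, 6, 12, 13, 26, 39, 52, 78, 156]. For each d | 156:
  d = 1: d(1) · 𝟙(156/1) = 1 · 1 = 1
  d = 2: d(2) · 𝟙(156/2) = 2 · 1 = 2
  d = 3: d(3) · 𝟙(156/3) = 2 · 1 = 2
  d = 4: d(4) · 𝟙(156/4) = 3 · 1 = 3
  d = 6: d(6) · 𝟙(156/6) = 4 · 1 = 4
  d = 12: d(12) · 𝟙(156/12) = 6 · 1 = 6
  d = 13: d(13) · 𝟙(156/13) = 2 · 1 = 2
  d = 26: d(26) · 𝟙(156/26) = 4 · 1 = 4
  d = 39: d(39) · 𝟙(156/39) = 4 · 1 = 4
  d = 52: d(52) · 𝟙(156/52) = 6 · 1 = 6
  d = 78: d(78) · 𝟙(156/78) = 8 · 1 = 8
  d = 156: d(156) · 𝟙(156/156) = 12 · 1 = 12
Summing: (d * 𝟙)(156) = 1 + 2 + 2 + 3 + 4 + 6 + 2 + 4 + 4 + 6 + 8 + 12 = 54.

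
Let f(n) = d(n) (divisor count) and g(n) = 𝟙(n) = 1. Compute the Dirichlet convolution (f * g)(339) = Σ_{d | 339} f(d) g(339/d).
(d * 𝟙)(339) = 9

Divisors of 339: [1, 3, 113, 339]. For each d | 339:
  d = 1: d(1) · 𝟙(339/1) = 1 · 1 = 1
  d = 3: d(3) · 𝟙(339/3) = 2 · 1 = 2
  d = 113: d(113) · 𝟙(339/113) = 2 · 1 = 2
  d = 339: d(339) · 𝟙(339/339) = 4 · 1 = 4
Summing: (d * 𝟙)(339) = 1 + 2 + 2 + 4 = 9.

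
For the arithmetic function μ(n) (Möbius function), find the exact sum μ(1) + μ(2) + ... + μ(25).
Σ_{n ≤ 25} μ(n) = -2

Compute μ(n) for each 1 ≤ n ≤ 25: μ(1) = 1, μ(2) = -1, μ(3) = -1, μ(4) = 0, μ(5) = -1, μ(6) = 1, μ(7) = -1, μ(8) = 0, μ(9) = 0, μ(10) = 1, μ(11) = -1, μ(12) = 0, μ(13) = -1, μ(14) = 1, μ(15) = 1, μ(16) = 0, μ(17) = -1, μ(18) = 0, μ(19) = -1, μ(20) = 0, μ(21) = 1, μ(22) = 1, μ(23) = -1, μ(24) = 0, μ(25) = 0. Summing all 25 values: -2. (Mertens function M(x) = Σ_{n ≤ x} μ(n); on average M(x) should be small (PNT ⟺ M(x) = o(x)).)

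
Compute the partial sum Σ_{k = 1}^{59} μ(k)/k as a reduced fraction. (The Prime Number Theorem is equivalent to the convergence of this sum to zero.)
Σ μ(k)/k = 15620172904808488514/961380175077106319535

Values of μ(k) for 1 ≤ k ≤ 59: μ(1) = 1, μ(2) = -1, μ(3) = -1, μ(5) = -1, μ(6) = 1, μ(7) = -1, μ(10) = 1, μ(11) = -1, μ(13) = -1, μ(14) = 1, μ(15) = 1, μ(17) = -1, μ(19) = -1, μ(21) = 1, μ(22) = 1, μ(23) = -1, μ(26) = 1, μ(29) = -1, μ(30) = -1, μ(31) = -1, μ(33) = 1, μ(34) = 1, μ(35) = 1, μ(37) = -1, μ(38) = 1, μ(39) = 1, μ(41) = -1, μ(42) = -1, μ(43) = -1, μ(46) = 1, μ(47) = -1, μ(51) = 1, μ(53) = -1, μ(55) = 1, μ(57) = 1, μ(58) = 1, μ(59) = -1, with μ = 0 on non-squarefree integers. Summing μ(k)/k for k where μ(k) ≠ 0 gives 15620172904808488514/961380175077106319535 ≈ 0.0162. (PNT ⟺ this sum → 0 as n → ∞.)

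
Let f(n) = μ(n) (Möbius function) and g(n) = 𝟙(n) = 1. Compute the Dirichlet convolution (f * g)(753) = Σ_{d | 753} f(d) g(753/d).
(μ * 𝟙)(753) = 0

Divisors of 753: [1, 3, 251, 753]. For each d | 753:
  d = 1: μ(1) · 𝟙(753/1) = 1 · 1 = 1
  d = 3: μ(3) · 𝟙(753/3) = -1 · 1 = -1
  d = 251: μ(251) · 𝟙(753/251) = -1 · 1 = -1
  d = 753: μ(753) · 𝟙(753/753) = 1 · 1 = 1
Summing: (μ * 𝟙)(753) = 1 + -1 + -1 + 1 = 0.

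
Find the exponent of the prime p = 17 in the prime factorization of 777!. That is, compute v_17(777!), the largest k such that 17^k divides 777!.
v_17(777!) = 47

Legendre's formula: v_p(n!) = Σ_{k ≥ 1} ⌊n / p^k⌋. For p = 17, n = 777, the terms are:
  ⌊777/17^1⌋ = ⌊777/17⌋ = 45
  ⌊777/17^2⌋ = ⌊777/289⌋ = 2
(the next term ⌊777/17^3⌋ = 0, terminating the sum). Summing: v_17(777!) = 45 + 2 = 47.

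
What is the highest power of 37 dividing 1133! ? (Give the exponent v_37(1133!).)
v_37(1133!) = 30

Legendre's formula: v_p(n!) = Σ_{k ≥ 1} ⌊n / p^k⌋. For p = 37, n = 1133, the terms are:
  ⌊1133/37^1⌋ = ⌊1133/37⌋ = 30
(the next term ⌊1133/37^2⌋ = 0, terminating the sum). Summing: v_37(1133!) = 30 = 30.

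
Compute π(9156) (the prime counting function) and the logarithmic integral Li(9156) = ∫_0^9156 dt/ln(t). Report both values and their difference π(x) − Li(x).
π(9156) = 1134;  Li(9156) ≈ 1154.07;  π(x) − Li(x) ≈ -20.07.

Direct count of primes ≤ 9156 gives π(9156) = 1134. Numerical evaluation of the logarithmic integral gives Li(9156) ≈ 1154.07. The difference π(x) − Li(x) ≈ -20.07 is typically negative for small/moderate x (Li(x) overestimates), though Littlewood's theorem shows this sign changes infinitely often.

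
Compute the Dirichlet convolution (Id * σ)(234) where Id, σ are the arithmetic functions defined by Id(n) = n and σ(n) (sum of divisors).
(Id * σ)(234) = 4590

Divisors of 234: [1, 2, 3, 6, 9, 13, 18, 26, 39, 78, 117, 234]. For each d | 234:
  d = 1: Id(1) · σ(234/1) = 1 · 546 = 546
  d = 2: Id(2) · σ(234/2) = 2 · 182 = 364
  d = 3: Id(3) · σ(234/3) = 3 · 168 = 504
  d = 6: Id(6) · σ(234/6) = 6 · 56 = 336
  d = 9: Id(9) · σ(234/9) = 9 · 42 = 378
  d = 13: Id(13) · σ(234/13) = 13 · 39 = 507
  d = 18: Id(18) · σ(234/18) = 18 · 14 = 252
  d = 26: Id(26) · σ(234/26) = 26 · 13 = 338
  d = 39: Id(39) · σ(234/39) = 39 · 12 = 468
  d = 78: Id(78) · σ(234/78) = 78 · 4 = 312
  d = 117: Id(117) · σ(234/117) = 117 · 3 = 351
  d = 234: Id(234) · σ(234/234) = 234 · 1 = 234
Summing: (Id * σ)(234) = 546 + 364 + 504 + 336 + 378 + 507 + 252 + 338 + 468 + 312 + 351 + 234 = 4590.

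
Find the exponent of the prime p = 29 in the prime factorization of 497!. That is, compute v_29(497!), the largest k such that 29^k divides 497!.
v_29(497!) = 17

Legendre's formula: v_p(n!) = Σ_{k ≥ 1} ⌊n / p^k⌋. For p = 29, n = 497, the terms are:
  ⌊497/29^1⌋ = ⌊497/29⌋ = 17
(the next term ⌊497/29^2⌋ = 0, terminating the sum). Summing: v_29(497!) = 17 = 17.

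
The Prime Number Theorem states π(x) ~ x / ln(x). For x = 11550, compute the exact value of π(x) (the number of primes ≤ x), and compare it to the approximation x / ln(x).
π(11550) = 1391;  x/ln(x) ≈ 1234.71;  relative error ≈ 11.24%.

Directly count primes up to 11550: π(11550) = 1391. The PNT approximation gives 11550/ln(11550) ≈ 11550/9.35444 ≈ 1234.71. Relative error (π(x) − x/ln(x)) / π(x) ≈ 11.24%; the approximation is known to undercount slightly (Li(x) is a better estimate).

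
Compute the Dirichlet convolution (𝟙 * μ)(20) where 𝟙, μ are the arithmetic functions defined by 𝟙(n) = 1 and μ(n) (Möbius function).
(𝟙 * μ)(20) = 0

Divisors of 20: [1, 2, 4, 5, 10, 20]. For each d | 20:
  d = 1: 𝟙(1) · μ(20/1) = 1 · 0 = 0
  d = 2: 𝟙(2) · μ(20/2) = 1 · 1 = 1
  d = 4: 𝟙(4) · μ(20/4) = 1 · -1 = -1
  d = 5: 𝟙(5) · μ(20/5) = 1 · 0 = 0
  d = 10: 𝟙(10) · μ(20/10) = 1 · -1 = -1
  d = 20: 𝟙(20) · μ(20/20) = 1 · 1 = 1
Summing: (𝟙 * μ)(20) = 0 + 1 + -1 + 0 + -1 + 1 = 0.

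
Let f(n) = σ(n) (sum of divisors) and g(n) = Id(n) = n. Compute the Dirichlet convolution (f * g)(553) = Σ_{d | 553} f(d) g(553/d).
(σ * Id)(553) = 2385

Divisors of 553: [1, 7, 79, 553]. For each d | 553:
  d = 1: σ(1) · Id(553/1) = 1 · 553 = 553
  d = 7: σ(7) · Id(553/7) = 8 · 79 = 632
  d = 79: σ(79) · Id(553/79) = 80 · 7 = 560
  d = 553: σ(553) · Id(553/553) = 640 · 1 = 640
Summing: (σ * Id)(553) = 553 + 632 + 560 + 640 = 2385.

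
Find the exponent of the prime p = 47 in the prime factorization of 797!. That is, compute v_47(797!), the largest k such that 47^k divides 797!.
v_47(797!) = 16

Legendre's formula: v_p(n!) = Σ_{k ≥ 1} ⌊n / p^k⌋. For p = 47, n = 797, the terms are:
  ⌊797/47^1⌋ = ⌊797/47⌋ = 16
(the next term ⌊797/47^2⌋ = 0, terminating the sum). Summing: v_47(797!) = 16 = 16.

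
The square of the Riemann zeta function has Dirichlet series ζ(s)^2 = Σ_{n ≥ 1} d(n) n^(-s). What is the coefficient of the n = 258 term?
d(258) = 8

ζ(s)^2 = (Σ 1/m^s)(Σ 1/k^s). The coefficient of 1/n^s in the product is the number of ordered pairs (m, k) with mk = n, which equals d(n). For n = 258, divisors are [1, 2, 3, 6, 43, 86, 129, 258], so d(258) = 8.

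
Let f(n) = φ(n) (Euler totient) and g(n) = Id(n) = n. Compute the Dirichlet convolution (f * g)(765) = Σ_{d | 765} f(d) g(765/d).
(φ * Id)(765) = 6237

Divisors of 765: [1, 3, 5, 9, 15, 17, 45, 51, 85, 153, 255, 765]. For each d | 765:
  d = 1: φ(1) · Id(765/1) = 1 · 765 = 765
  d = 3: φ(3) · Id(765/3) = 2 · 255 = 510
  d = 5: φ(5) · Id(765/5) = 4 · 153 = 612
  d = 9: φ(9) · Id(765/9) = 6 · 85 = 510
  d = 15: φ(15) · Id(765/15) = 8 · 51 = 408
  d = 17: φ(17) · Id(765/17) = 16 · 45 = 720
  d = 45: φ(45) · Id(765/45) = 24 · 17 = 408
  d = 51: φ(51) · Id(765/51) = 32 · 15 = 480
  d = 85: φ(85) · Id(765/85) = 64 · 9 = 576
  d = 153: φ(153) · Id(765/153) = 96 · 5 = 480
  d = 255: φ(255) · Id(765/255) = 128 · 3 = 384
  d = 765: φ(765) · Id(765/765) = 384 · 1 = 384
Summing: (φ * Id)(765) = 765 + 510 + 612 + 510 + 408 + 720 + 408 + 480 + 576 + 480 + 384 + 384 = 6237.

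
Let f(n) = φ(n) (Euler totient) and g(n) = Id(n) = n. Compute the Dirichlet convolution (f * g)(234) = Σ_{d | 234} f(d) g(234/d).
(φ * Id)(234) = 1575

Divisors of 234: [1, 2, 3, 6, 9, 13, 18, 26, 39, 78, 117, 234]. For each d | 234:
  d = 1: φ(1) · Id(234/1) = 1 · 234 = 234
  d = 2: φ(2) · Id(234/2) = 1 · 117 = 117
  d = 3: φ(3) · Id(234/3) = 2 · 78 = 156
  d = 6: φ(6) · Id(234/6) = 2 · 39 = 78
  d = 9: φ(9) · Id(234/9) = 6 · 26 = 156
  d = 13: φ(13) · Id(234/13) = 12 · 18 = 216
  d = 18: φ(18) · Id(234/18) = 6 · 13 = 78
  d = 26: φ(26) · Id(234/26) = 12 · 9 = 108
  d = 39: φ(39) · Id(234/39) = 24 · 6 = 144
  d = 78: φ(78) · Id(234/78) = 24 · 3 = 72
  d = 117: φ(117) · Id(234/117) = 72 · 2 = 144
  d = 234: φ(234) · Id(234/234) = 72 · 1 = 72
Summing: (φ * Id)(234) = 234 + 117 + 156 + 78 + 156 + 216 + 78 + 108 + 144 + 72 + 144 + 72 = 1575.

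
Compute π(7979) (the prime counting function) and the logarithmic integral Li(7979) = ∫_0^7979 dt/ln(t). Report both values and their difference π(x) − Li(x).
π(7979) = 1006;  Li(7979) ≈ 1024.08;  π(x) − Li(x) ≈ -18.08.

Direct count of primes ≤ 7979 gives π(7979) = 1006. Numerical evaluation of the logarithmic integral gives Li(7979) ≈ 1024.08. The difference π(x) − Li(x) ≈ -18.08 is typically negative for small/moderate x (Li(x) overestimates), though Littlewood's theorem shows this sign changes infinitely often.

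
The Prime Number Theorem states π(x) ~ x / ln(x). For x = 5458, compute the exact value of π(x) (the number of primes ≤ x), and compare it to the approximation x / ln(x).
π(5458) = 721;  x/ln(x) ≈ 634.29;  relative error ≈ 12.03%.

Directly count primes up to 5458: π(5458) = 721. The PNT approximation gives 5458/ln(5458) ≈ 5458/8.60484 ≈ 634.29. Relative error (π(x) − x/ln(x)) / π(x) ≈ 12.03%; the approximation is known to undercount slightly (Li(x) is a better estimate).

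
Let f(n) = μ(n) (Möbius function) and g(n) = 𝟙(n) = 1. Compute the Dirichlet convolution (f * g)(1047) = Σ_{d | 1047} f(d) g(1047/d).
(μ * 𝟙)(1047) = 0

Divisors of 1047: [1, 3, 349, 1047]. For each d | 1047:
  d = 1: μ(1) · 𝟙(1047/1) = 1 · 1 = 1
  d = 3: μ(3) · 𝟙(1047/3) = -1 · 1 = -1
  d = 349: μ(349) · 𝟙(1047/349) = -1 · 1 = -1
  d = 1047: μ(1047) · 𝟙(1047/1047) = 1 · 1 = 1
Summing: (μ * 𝟙)(1047) = 1 + -1 + -1 + 1 = 0.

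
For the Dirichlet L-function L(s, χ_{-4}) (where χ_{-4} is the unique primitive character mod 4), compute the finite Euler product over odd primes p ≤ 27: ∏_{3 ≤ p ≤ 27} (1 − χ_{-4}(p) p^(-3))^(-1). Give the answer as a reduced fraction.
∏ = 177358697820836675/183046656872153088

The odd primes p ≤ 27 are [3, 5, 7, 11, 13, 17, 19, 23]. For each, χ(p) = 1 if p ≡ 1 mod 4, χ(p) = −1 if p ≡ 3 mod 4. Taking (1 − χ(p)/p^3)^(-1) = p^3/(p^3 − χ(p)): (1 − (-1)/3^3)^(-1) · (1 − (1)/5^3)^(-1) · (1 − (-1)/7^3)^(-1) · (1 − (-1)/11^3)^(-1) · (1 − (1)/13^3)^(-1) · (1 − (1)/17^3)^(-1) · (1 − (-1)/19^3)^(-1) · (1 − (-1)/23^3)^(-1) = 177358697820836675/183046656872153088.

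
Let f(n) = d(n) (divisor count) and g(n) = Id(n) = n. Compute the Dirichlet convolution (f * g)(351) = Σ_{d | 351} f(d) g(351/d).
(d * Id)(351) = 870

Divisors of 351: [1, 3, 9, 13, 27, 39, 117, 351]. For each d | 351:
  d = 1: d(1) · Id(351/1) = 1 · 351 = 351
  d = 3: d(3) · Id(351/3) = 2 · 117 = 234
  d = 9: d(9) · Id(351/9) = 3 · 39 = 117
  d = 13: d(13) · Id(351/13) = 2 · 27 = 54
  d = 27: d(27) · Id(351/27) = 4 · 13 = 52
  d = 39: d(39) · Id(351/39) = 4 · 9 = 36
  d = 117: d(117) · Id(351/117) = 6 · 3 = 18
  d = 351: d(351) · Id(351/351) = 8 · 1 = 8
Summing: (d * Id)(351) = 351 + 234 + 117 + 54 + 52 + 36 + 18 + 8 = 870.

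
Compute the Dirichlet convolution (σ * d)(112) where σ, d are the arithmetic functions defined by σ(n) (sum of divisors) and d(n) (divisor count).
(σ * d)(112) = 990

Divisors of 112: [1, 2, 4, 7, 8, 14, 16, 28, 56, 112]. For each d | 112:
  d = 1: σ(1) · d(112/1) = 1 · 10 = 10
  d = 2: σ(2) · d(112/2) = 3 · 8 = 24
  d = 4: σ(4) · d(112/4) = 7 · 6 = 42
  d = 7: σ(7) · d(112/7) = 8 · 5 = 40
  d = 8: σ(8) · d(112/8) = 15 · 4 = 60
  d = 14: σ(14) · d(112/14) = 24 · 4 = 96
  d = 16: σ(16) · d(112/16) = 31 · 2 = 62
  d = 28: σ(28) · d(112/28) = 56 · 3 = 168
  d = 56: σ(56) · d(112/56) = 120 · 2 = 240
  d = 112: σ(112) · d(112/112) = 248 · 1 = 248
Summing: (σ * d)(112) = 10 + 24 + 42 + 40 + 60 + 96 + 62 + 168 + 240 + 248 = 990.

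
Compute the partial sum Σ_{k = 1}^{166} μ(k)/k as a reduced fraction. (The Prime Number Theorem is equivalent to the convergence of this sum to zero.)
Σ μ(k)/k = 37147735201867736136071528218126880862180532757536149798011737/2883076109987975829511815017668067153282692007803033159928034405

Values of μ(k) for 1 ≤ k ≤ 166: μ(1) = 1, μ(2) = -1, μ(3) = -1, μ(5) = -1, μ(6) = 1, μ(7) = -1, μ(10) = 1, μ(11) = -1, μ(13) = -1, μ(14) = 1, μ(15) = 1, μ(17) = -1, μ(19) = -1, μ(21) = 1, μ(22) = 1, μ(23) = -1, μ(26) = 1, μ(29) = -1, μ(30) = -1, μ(31) = -1, μ(33) = 1, μ(34) = 1, μ(35) = 1, μ(37) = -1, μ(38) = 1, μ(39) = 1, μ(41) = -1, μ(42) = -1, μ(43) = -1, μ(46) = 1, μ(47) = -1, μ(51) = 1, μ(53) = -1, μ(55) = 1, μ(57) = 1, μ(58) = 1, μ(59) = -1, μ(61) = -1, μ(62) = 1, μ(65) = 1, μ(66) = -1, μ(67) = -1, μ(69) = 1, μ(70) = -1, μ(71) = -1, μ(73) = -1, μ(74) = 1, μ(77) = 1, μ(78) = -1, μ(79) = -1, μ(82) = 1, μ(83) = -1, μ(85) = 1, μ(86) = 1, μ(87) = 1, μ(89) = -1, μ(91) = 1, μ(93) = 1, μ(94) = 1, μ(95) = 1, μ(97) = -1, μ(101) = -1, μ(102) = -1, μ(103) = -1, μ(105) = -1, μ(106) = 1, μ(107) = -1, μ(109) = -1, μ(110) = -1, μ(111) = 1, μ(113) = -1, μ(114) = -1, μ(115) = 1, μ(118) = 1, μ(119) = 1, μ(122) = 1, μ(123) = 1, μ(127) = -1, μ(129) = 1, μ(130) = -1, μ(131) = -1, μ(133) = 1, μ(134) = 1, μ(137) = -1, μ(138) = -1, μ(139) = -1, μ(141) = 1, μ(142) = 1, μ(143) = 1, μ(145) = 1, μ(146) = 1, μ(149) = -1, μ(151) = -1, μ(154) = -1, μ(155) = 1, μ(157) = -1, μ(158) = 1, μ(159) = 1, μ(161) = 1, μ(163) = -1, μ(165) = -1, μ(166) = 1, with μ = 0 on non-squarefree integers. Summing μ(k)/k for k where μ(k) ≠ 0 gives 37147735201867736136071528218126880862180532757536149798011737/2883076109987975829511815017668067153282692007803033159928034405 ≈ 0.0129. (PNT ⟺ this sum → 0 as n → ∞.)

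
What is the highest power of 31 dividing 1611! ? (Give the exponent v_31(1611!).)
v_31(1611!) = 52

Legendre's formula: v_p(n!) = Σ_{k ≥ 1} ⌊n / p^k⌋. For p = 31, n = 1611, the terms are:
  ⌊1611/31^1⌋ = ⌊1611/31⌋ = 51
  ⌊1611/31^2⌋ = ⌊1611/961⌋ = 1
(the next term ⌊1611/31^3⌋ = 0, terminating the sum). Summing: v_31(1611!) = 51 + 1 = 52.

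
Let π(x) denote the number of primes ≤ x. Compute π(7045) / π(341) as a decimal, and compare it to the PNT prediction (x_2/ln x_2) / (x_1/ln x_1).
π(7045)/π(341) = 906/68 ≈ 13.3235;  PNT prediction ≈ 13.5987.

π(341) = 68 and π(7045) = 906, so π(7045)/π(341) ≈ 13.3235. The PNT-predicted ratio is (7045/ln(7045)) / (341/ln(341)) ≈ 13.5987. The two agree to within a few percent, as expected.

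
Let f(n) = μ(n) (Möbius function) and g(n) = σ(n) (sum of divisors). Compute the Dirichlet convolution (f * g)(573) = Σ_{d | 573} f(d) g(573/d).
(μ * σ)(573) = 573

Divisors of 573: [1, 3, 191, 573]. For each d | 573:
  d = 1: μ(1) · σ(573/1) = 1 · 768 = 768
  d = 3: μ(3) · σ(573/3) = -1 · 192 = -192
  d = 191: μ(191) · σ(573/191) = -1 · 4 = -4
  d = 573: μ(573) · σ(573/573) = 1 · 1 = 1
Summing: (μ * σ)(573) = 768 + -192 + -4 + 1 = 573.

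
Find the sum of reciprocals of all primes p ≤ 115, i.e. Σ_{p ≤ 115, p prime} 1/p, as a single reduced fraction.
Σ 1/p = 58472171373748331322981543916880425472323867753/31610054640417607788145206291543662493274686990

π(115) = 30, so the primes ≤ 115 are [2, 3, 5, 7, 11, 13, 17, 19, 23, 29, 31, 37, 41, 43, 47, 53, 59, 61, 67, 71, 73, 79, 83, 89, 97, 101, 103, 107, 109, 113]. Summing 1/p over these primes: 58472171373748331322981543916880425472323867753/31610054640417607788145206291543662493274686990 ≈ 1.8498. Mertens estimate ln ln(115) + 0.2615 ≈ 1.8186.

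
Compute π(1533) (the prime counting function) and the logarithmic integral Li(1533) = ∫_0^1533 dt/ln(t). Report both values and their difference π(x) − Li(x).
π(1533) = 242;  Li(1533) ≈ 252.32;  π(x) − Li(x) ≈ -10.32.

Direct count of primes ≤ 1533 gives π(1533) = 242. Numerical evaluation of the logarithmic integral gives Li(1533) ≈ 252.32. The difference π(x) − Li(x) ≈ -10.32 is typically negative for small/moderate x (Li(x) overestimates), though Littlewood's theorem shows this sign changes infinitely often.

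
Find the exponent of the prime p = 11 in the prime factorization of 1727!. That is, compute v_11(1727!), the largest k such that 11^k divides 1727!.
v_11(1727!) = 172

Legendre's formula: v_p(n!) = Σ_{k ≥ 1} ⌊n / p^k⌋. For p = 11, n = 1727, the terms are:
  ⌊1727/11^1⌋ = ⌊1727/11⌋ = 157
  ⌊1727/11^2⌋ = ⌊1727/121⌋ = 14
  ⌊1727/11^3⌋ = ⌊1727/1331⌋ = 1
(the next term ⌊1727/11^4⌋ = 0, terminating the sum). Summing: v_11(1727!) = 157 + 14 + 1 = 172.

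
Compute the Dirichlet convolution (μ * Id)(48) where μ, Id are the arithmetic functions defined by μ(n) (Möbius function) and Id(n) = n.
(μ * Id)(48) = 16

Divisors of 48: [1, 2, 3, 4, 6, 8, 12, 16, 24, 48]. For each d | 48:
  d = 1: μ(1) · Id(48/1) = 1 · 48 = 48
  d = 2: μ(2) · Id(48/2) = -1 · 24 = -24
  d = 3: μ(3) · Id(48/3) = -1 · 16 = -16
  d = 4: μ(4) · Id(48/4) = 0 · 12 = 0
  d = 6: μ(6) · Id(48/6) = 1 · 8 = 8
  d = 8: μ(8) · Id(48/8) = 0 · 6 = 0
  d = 12: μ(12) · Id(48/12) = 0 · 4 = 0
  d = 16: μ(16) · Id(48/16) = 0 · 3 = 0
  d = 24: μ(24) · Id(48/24) = 0 · 2 = 0
  d = 48: μ(48) · Id(48/48) = 0 · 1 = 0
Summing: (μ * Id)(48) = 48 + -24 + -16 + 0 + 8 + 0 + 0 + 0 + 0 + 0 = 16.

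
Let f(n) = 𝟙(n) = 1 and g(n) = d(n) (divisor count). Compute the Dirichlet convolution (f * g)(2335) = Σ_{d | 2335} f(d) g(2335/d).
(𝟙 * d)(2335) = 9

Divisors of 2335: [1, 5, 467, 2335]. For each d | 2335:
  d = 1: 𝟙(1) · d(2335/1) = 1 · 4 = 4
  d = 5: 𝟙(5) · d(2335/5) = 1 · 2 = 2
  d = 467: 𝟙(467) · d(2335/467) = 1 · 2 = 2
  d = 2335: 𝟙(2335) · d(2335/2335) = 1 · 1 = 1
Summing: (𝟙 * d)(2335) = 4 + 2 + 2 + 1 = 9.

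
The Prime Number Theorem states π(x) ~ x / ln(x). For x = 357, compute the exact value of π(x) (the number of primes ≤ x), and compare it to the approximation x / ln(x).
π(357) = 71;  x/ln(x) ≈ 60.74;  relative error ≈ 14.45%.

Directly count primes up to 357: π(357) = 71. The PNT approximation gives 357/ln(357) ≈ 357/5.87774 ≈ 60.74. Relative error (π(x) − x/ln(x)) / π(x) ≈ 14.45%; the approximation is known to undercount slightly (Li(x) is a better estimate).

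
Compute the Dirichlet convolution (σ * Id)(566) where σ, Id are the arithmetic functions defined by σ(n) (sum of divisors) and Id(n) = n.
(σ * Id)(566) = 2835

Divisors of 566: [1, 2, 283, 566]. For each d | 566:
  d = 1: σ(1) · Id(566/1) = 1 · 566 = 566
  d = 2: σ(2) · Id(566/2) = 3 · 283 = 849
  d = 283: σ(283) · Id(566/283) = 284 · 2 = 568
  d = 566: σ(566) · Id(566/566) = 852 · 1 = 852
Summing: (σ * Id)(566) = 566 + 849 + 568 + 852 = 2835.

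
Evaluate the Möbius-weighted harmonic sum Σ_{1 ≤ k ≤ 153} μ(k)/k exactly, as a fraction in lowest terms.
Σ μ(k)/k = 498553581288971583508015817946071430122138094746515981177/75106511663943725776296745409664000450228387787452181363970

Values of μ(k) for 1 ≤ k ≤ 153: μ(1) = 1, μ(2) = -1, μ(3) = -1, μ(5) = -1, μ(6) = 1, μ(7) = -1, μ(10) = 1, μ(11) = -1, μ(13) = -1, μ(14) = 1, μ(15) = 1, μ(17) = -1, μ(19) = -1, μ(21) = 1, μ(22) = 1, μ(23) = -1, μ(26) = 1, μ(29) = -1, μ(30) = -1, μ(31) = -1, μ(33) = 1, μ(34) = 1, μ(35) = 1, μ(37) = -1, μ(38) = 1, μ(39) = 1, μ(41) = -1, μ(42) = -1, μ(43) = -1, μ(46) = 1, μ(47) = -1, μ(51) = 1, μ(53) = -1, μ(55) = 1, μ(57) = 1, μ(58) = 1, μ(59) = -1, μ(61) = -1, μ(62) = 1, μ(65) = 1, μ(66) = -1, μ(67) = -1, μ(69) = 1, μ(70) = -1, μ(71) = -1, μ(73) = -1, μ(74) = 1, μ(77) = 1, μ(78) = -1, μ(79) = -1, μ(82) = 1, μ(83) = -1, μ(85) = 1, μ(86) = 1, μ(87) = 1, μ(89) = -1, μ(91) = 1, μ(93) = 1, μ(94) = 1, μ(95) = 1, μ(97) = -1, μ(101) = -1, μ(102) = -1, μ(103) = -1, μ(105) = -1, μ(106) = 1, μ(107) = -1, μ(109) = -1, μ(110) = -1, μ(111) = 1, μ(113) = -1, μ(114) = -1, μ(115) = 1, μ(118) = 1, μ(119) = 1, μ(122) = 1, μ(123) = 1, μ(127) = -1, μ(129) = 1, μ(130) = -1, μ(131) = -1, μ(133) = 1, μ(134) = 1, μ(137) = -1, μ(138) = -1, μ(139) = -1, μ(141) = 1, μ(142) = 1, μ(143) = 1, μ(145) = 1, μ(146) = 1, μ(149) = -1, μ(151) = -1, with μ = 0 on non-squarefree integers. Summing μ(k)/k for k where μ(k) ≠ 0 gives 498553581288971583508015817946071430122138094746515981177/75106511663943725776296745409664000450228387787452181363970 ≈ 0.0066. (PNT ⟺ this sum → 0 as n → ∞.)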